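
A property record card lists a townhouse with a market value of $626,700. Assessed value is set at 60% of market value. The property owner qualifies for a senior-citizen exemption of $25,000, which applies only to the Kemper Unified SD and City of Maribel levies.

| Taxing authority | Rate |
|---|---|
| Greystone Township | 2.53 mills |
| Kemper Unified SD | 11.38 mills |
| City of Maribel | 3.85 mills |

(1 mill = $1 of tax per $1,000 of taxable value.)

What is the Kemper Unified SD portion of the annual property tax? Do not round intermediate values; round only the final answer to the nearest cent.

$3,994.61

Assessed value = $626,700 × 0.6 = $376,020
Kemper Unified SD taxable value = $376,020 − $25,000 = $351,020
Kemper Unified SD levy = $351,020 × 0.01138 = $3,994.6076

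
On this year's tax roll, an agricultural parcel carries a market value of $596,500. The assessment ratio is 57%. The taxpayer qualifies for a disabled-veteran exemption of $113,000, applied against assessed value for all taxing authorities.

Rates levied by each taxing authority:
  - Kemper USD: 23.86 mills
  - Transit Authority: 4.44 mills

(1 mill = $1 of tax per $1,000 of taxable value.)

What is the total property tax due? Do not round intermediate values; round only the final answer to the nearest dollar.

Assessed value = $596,500 × 0.57 = $340,005
Taxable value = $340,005 − $113,000 = $227,005
Kemper USD: $227,005 × 0.02386 = $5,416.3393
Transit Authority: $227,005 × 0.00444 = $1,007.9022
Total = $5,416.3393 + $1,007.9022 = $6,424.2415

$6,424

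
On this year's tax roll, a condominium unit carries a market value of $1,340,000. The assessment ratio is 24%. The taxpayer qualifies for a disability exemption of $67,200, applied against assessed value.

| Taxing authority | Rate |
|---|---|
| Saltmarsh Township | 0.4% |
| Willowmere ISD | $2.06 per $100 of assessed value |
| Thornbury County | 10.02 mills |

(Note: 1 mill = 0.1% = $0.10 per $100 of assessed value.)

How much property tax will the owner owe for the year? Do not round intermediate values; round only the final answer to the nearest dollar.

Assessed value = $1,340,000 × 0.24 = $321,600
Taxable value = $321,600 − $67,200 = $254,400
Saltmarsh Township: $254,400 × 0.004 = $1,017.6
Willowmere ISD: $254,400 × 0.0206 = $5,240.64
Thornbury County: $254,400 × 0.01002 = $2,549.088
Total = $8,807.328

$8,807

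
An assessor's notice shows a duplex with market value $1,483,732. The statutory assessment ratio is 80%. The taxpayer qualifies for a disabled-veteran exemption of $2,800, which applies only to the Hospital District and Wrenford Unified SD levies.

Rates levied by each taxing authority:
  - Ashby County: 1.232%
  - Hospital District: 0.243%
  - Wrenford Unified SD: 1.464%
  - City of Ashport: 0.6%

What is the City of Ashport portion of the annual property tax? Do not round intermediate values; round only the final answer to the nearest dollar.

Assessed value = $1,483,732 × 0.8 = $1,186,985.6
City of Ashport taxable value = $1,186,985.6 (exemption does not apply)
City of Ashport levy = $1,186,985.6 × 0.006 = $7,121.9136

$7,122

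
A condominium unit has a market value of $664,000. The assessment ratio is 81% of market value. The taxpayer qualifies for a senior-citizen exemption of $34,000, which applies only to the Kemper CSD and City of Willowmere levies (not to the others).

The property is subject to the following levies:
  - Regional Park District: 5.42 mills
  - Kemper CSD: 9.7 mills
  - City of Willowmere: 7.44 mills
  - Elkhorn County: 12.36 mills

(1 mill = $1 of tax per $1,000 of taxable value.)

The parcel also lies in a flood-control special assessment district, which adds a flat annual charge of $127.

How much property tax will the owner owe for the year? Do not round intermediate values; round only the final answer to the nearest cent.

$18,325.61

Assessed value = $664,000 × 0.81 = $537,840
Regional Park District: $537,840 × 0.00542 = $2,915.0928
Kemper CSD: ($537,840 − $34,000) × 0.0097 = $503,840 × 0.0097 = $4,887.248
City of Willowmere: ($537,840 − $34,000) × 0.00744 = $503,840 × 0.00744 = $3,748.5696
Elkhorn County: $537,840 × 0.01236 = $6,647.7024
Levies subtotal = $18,198.6128
Total = $18,198.6128 + $127 = $18,325.6128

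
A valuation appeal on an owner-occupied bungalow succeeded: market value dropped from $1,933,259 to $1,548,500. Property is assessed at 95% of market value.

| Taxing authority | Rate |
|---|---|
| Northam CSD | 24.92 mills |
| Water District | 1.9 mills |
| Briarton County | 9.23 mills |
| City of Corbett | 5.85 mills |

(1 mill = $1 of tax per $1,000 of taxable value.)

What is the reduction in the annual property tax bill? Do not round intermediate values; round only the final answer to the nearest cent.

$15,315.33

Old assessed value = $1,933,259 × 0.95 = $1,836,596.05
New assessed value = $1,548,500 × 0.95 = $1,471,075
Combined rate = 0.02492 + 0.0019 + 0.00923 + 0.00585 = 0.0419
Old tax = $1,836,596.05 × 0.0419 = $76,953.374495
New tax = $1,471,075 × 0.0419 = $61,638.0425
Reduction = $76,953.374495 − $61,638.0425 = $15,315.331995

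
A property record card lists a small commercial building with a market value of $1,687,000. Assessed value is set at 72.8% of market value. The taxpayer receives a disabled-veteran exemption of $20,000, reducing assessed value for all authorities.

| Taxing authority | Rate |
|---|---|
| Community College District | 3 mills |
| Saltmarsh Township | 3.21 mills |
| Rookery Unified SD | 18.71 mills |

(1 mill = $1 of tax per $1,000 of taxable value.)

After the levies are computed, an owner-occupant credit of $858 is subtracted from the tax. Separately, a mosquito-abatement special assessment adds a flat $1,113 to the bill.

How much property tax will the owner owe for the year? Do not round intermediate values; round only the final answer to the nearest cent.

$30,361.75

Assessed value = $1,687,000 × 0.728 = $1,228,136
Taxable value = $1,228,136 − $20,000 = $1,208,136
Community College District: $1,208,136 × 0.003 = $3,624.408
Saltmarsh Township: $1,208,136 × 0.00321 = $3,878.11656
Rookery Unified SD: $1,208,136 × 0.01871 = $22,604.22456
Levies subtotal = $30,106.74912
After credit = $30,106.74912 − $858 = $29,248.74912
Total = $29,248.74912 + $1,113 = $30,361.74912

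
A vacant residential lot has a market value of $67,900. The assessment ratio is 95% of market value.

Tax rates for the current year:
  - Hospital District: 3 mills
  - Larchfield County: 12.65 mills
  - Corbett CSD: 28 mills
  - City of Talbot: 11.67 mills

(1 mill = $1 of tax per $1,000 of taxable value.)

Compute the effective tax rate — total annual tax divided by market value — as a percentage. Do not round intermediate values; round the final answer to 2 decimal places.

Assessed value = $67,900 × 0.95 = $64,505
Hospital District: $64,505 × 0.003 = $193.515
Larchfield County: $64,505 × 0.01265 = $815.98825
Corbett CSD: $64,505 × 0.028 = $1,806.14
City of Talbot: $64,505 × 0.01167 = $752.77335
Total tax = $3,568.4166
Effective rate = $3,568.4166 ÷ $67,900 = 5.26% of market value

5.26%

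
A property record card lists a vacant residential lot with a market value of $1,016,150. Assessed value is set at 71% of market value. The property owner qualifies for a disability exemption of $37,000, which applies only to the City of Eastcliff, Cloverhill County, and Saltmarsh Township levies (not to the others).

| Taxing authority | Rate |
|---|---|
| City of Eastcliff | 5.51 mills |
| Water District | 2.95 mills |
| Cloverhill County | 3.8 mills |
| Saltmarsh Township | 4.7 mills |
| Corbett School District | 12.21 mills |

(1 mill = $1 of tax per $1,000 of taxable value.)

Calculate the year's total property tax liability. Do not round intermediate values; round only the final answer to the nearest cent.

$20,526.81

Assessed value = $1,016,150 × 0.71 = $721,466.5
City of Eastcliff: ($721,466.5 − $37,000) × 0.00551 = $684,466.5 × 0.00551 = $3,771.410415
Water District: $721,466.5 × 0.00295 = $2,128.326175
Cloverhill County: ($721,466.5 − $37,000) × 0.0038 = $684,466.5 × 0.0038 = $2,600.9727
Saltmarsh Township: ($721,466.5 − $37,000) × 0.0047 = $684,466.5 × 0.0047 = $3,216.99255
Corbett School District: $721,466.5 × 0.01221 = $8,809.105965
Total = $20,526.807805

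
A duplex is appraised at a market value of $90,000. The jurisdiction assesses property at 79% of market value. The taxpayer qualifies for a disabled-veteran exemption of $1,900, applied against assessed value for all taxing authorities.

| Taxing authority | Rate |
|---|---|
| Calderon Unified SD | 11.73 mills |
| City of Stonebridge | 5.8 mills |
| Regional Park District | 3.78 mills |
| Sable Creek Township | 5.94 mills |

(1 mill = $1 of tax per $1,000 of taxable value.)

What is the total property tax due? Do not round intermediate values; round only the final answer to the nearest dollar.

Assessed value = $90,000 × 0.79 = $71,100
Taxable value = $71,100 − $1,900 = $69,200
Calderon Unified SD: $69,200 × 0.01173 = $811.716
City of Stonebridge: $69,200 × 0.0058 = $401.36
Regional Park District: $69,200 × 0.00378 = $261.576
Sable Creek Township: $69,200 × 0.00594 = $411.048
Total = $811.716 + $401.36 + $261.576 + $411.048 = $1,885.7

$1,886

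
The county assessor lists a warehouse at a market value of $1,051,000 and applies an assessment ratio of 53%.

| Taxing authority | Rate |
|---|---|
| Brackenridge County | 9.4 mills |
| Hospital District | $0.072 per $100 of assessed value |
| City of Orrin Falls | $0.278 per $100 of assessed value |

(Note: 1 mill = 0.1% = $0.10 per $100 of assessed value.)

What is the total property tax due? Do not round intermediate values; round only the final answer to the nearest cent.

Assessed value = $1,051,000 × 0.53 = $557,030
Brackenridge County: $557,030 × 0.0094 = $5,236.082
Hospital District: $557,030 × 0.00072 = $401.0616
City of Orrin Falls: $557,030 × 0.00278 = $1,548.5434
Total = $7,185.687

$7,185.69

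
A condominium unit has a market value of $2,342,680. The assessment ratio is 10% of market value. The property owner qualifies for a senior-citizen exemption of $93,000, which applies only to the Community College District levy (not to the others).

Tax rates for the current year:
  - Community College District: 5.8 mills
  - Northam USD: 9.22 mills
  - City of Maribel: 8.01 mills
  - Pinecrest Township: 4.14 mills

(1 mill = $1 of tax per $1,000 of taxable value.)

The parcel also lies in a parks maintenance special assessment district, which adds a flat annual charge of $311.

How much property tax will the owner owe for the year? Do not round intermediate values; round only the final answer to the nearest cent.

$6,136.66

Assessed value = $2,342,680 × 0.1 = $234,268
Community College District: ($234,268 − $93,000) × 0.0058 = $141,268 × 0.0058 = $819.3544
Northam USD: $234,268 × 0.00922 = $2,159.95096
City of Maribel: $234,268 × 0.00801 = $1,876.48668
Pinecrest Township: $234,268 × 0.00414 = $969.86952
Levies subtotal = $5,825.66156
Total = $5,825.66156 + $311 = $6,136.66156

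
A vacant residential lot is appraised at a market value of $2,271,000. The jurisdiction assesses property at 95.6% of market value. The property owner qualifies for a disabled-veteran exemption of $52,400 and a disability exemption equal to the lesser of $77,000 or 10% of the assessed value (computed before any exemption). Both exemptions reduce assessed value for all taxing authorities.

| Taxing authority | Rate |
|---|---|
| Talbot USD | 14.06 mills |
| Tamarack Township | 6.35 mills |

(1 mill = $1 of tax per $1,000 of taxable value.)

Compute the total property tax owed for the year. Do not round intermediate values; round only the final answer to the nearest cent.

Assessed value = $2,271,000 × 0.956 = $2,171,076
Disability exemption = min($77,000, 10% × $2,171,076) = min($77,000, $217,107.6) = $77,000 (dollar cap binds)
Taxable value = $2,171,076 − $52,400 − $77,000 = $2,041,676
Talbot USD: $2,041,676 × 0.01406 = $28,705.96456
Tamarack Township: $2,041,676 × 0.00635 = $12,964.6426
Total = $41,670.60716

$41,670.61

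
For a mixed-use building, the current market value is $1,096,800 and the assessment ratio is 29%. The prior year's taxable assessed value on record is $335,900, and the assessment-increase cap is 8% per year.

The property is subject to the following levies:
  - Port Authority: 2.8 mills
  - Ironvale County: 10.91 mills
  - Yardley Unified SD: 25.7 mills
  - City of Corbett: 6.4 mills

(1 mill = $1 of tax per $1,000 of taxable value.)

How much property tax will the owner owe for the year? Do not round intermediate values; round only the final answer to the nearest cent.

Uncapped assessed value = $1,096,800 × 0.29 = $318,072
Cap limit = $335,900 × 1.08 = $362,772
Taxable assessed value = min($318,072, $362,772) = $318,072 (cap does not bind)
Port Authority: $318,072 × 0.0028 = $890.6016
Ironvale County: $318,072 × 0.01091 = $3,470.16552
Yardley Unified SD: $318,072 × 0.0257 = $8,174.4504
City of Corbett: $318,072 × 0.0064 = $2,035.6608
Total = $14,570.87832

$14,570.88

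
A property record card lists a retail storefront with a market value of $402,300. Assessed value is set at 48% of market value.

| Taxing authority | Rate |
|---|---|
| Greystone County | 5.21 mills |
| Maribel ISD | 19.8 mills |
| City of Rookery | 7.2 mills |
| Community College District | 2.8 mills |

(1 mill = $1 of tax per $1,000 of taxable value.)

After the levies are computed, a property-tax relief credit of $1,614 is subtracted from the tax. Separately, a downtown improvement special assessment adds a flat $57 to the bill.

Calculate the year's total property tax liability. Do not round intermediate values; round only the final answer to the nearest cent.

Assessed value = $402,300 × 0.48 = $193,104
Greystone County: $193,104 × 0.00521 = $1,006.07184
Maribel ISD: $193,104 × 0.0198 = $3,823.4592
City of Rookery: $193,104 × 0.0072 = $1,390.3488
Community College District: $193,104 × 0.0028 = $540.6912
Levies subtotal = $6,760.57104
After credit = $6,760.57104 − $1,614 = $5,146.57104
Total = $5,146.57104 + $57 = $5,203.57104

$5,203.57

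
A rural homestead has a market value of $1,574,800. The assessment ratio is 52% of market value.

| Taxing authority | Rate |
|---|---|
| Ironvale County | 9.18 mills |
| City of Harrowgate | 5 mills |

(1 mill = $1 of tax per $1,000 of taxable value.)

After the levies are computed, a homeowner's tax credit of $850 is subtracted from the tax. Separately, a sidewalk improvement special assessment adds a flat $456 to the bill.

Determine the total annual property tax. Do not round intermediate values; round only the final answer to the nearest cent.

$11,217.95

Assessed value = $1,574,800 × 0.52 = $818,896
Ironvale County: $818,896 × 0.00918 = $7,517.46528
City of Harrowgate: $818,896 × 0.005 = $4,094.48
Levies subtotal = $11,611.94528
After credit = $11,611.94528 − $850 = $10,761.94528
Total = $10,761.94528 + $456 = $11,217.94528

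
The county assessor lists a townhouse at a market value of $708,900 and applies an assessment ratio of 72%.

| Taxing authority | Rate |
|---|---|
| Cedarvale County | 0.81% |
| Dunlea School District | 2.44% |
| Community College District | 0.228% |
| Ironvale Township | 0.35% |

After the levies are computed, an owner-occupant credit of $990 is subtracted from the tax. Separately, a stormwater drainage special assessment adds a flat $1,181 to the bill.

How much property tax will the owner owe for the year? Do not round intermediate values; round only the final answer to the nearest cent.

$19,729.42

Assessed value = $708,900 × 0.72 = $510,408
Cedarvale County: $510,408 × 0.0081 = $4,134.3048
Dunlea School District: $510,408 × 0.0244 = $12,453.9552
Community College District: $510,408 × 0.00228 = $1,163.73024
Ironvale Township: $510,408 × 0.0035 = $1,786.428
Levies subtotal = $19,538.41824
After credit = $19,538.41824 − $990 = $18,548.41824
Total = $18,548.41824 + $1,181 = $19,729.41824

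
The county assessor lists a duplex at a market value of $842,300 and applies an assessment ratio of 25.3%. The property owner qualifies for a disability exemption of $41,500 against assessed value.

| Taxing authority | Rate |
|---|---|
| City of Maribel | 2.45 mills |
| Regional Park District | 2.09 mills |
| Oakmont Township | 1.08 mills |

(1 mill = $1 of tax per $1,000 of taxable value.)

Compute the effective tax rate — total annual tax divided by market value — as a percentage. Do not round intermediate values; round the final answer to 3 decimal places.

Assessed value = $842,300 × 0.253 = $213,101.9
Taxable value = $213,101.9 − $41,500 = $171,601.9
City of Maribel: $171,601.9 × 0.00245 = $420.424655
Regional Park District: $171,601.9 × 0.00209 = $358.647971
Oakmont Township: $171,601.9 × 0.00108 = $185.330052
Total tax = $964.402678
Effective rate = $964.402678 ÷ $842,300 = 0.114% of market value

0.114%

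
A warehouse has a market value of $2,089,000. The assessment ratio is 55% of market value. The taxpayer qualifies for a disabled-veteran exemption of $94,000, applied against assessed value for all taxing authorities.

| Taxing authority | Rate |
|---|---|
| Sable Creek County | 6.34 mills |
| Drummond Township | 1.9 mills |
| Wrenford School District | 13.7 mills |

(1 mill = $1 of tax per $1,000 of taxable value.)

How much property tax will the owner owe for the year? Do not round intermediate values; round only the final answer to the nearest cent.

$23,145.60

Assessed value = $2,089,000 × 0.55 = $1,148,950
Taxable value = $1,148,950 − $94,000 = $1,054,950
Sable Creek County: $1,054,950 × 0.00634 = $6,688.383
Drummond Township: $1,054,950 × 0.0019 = $2,004.405
Wrenford School District: $1,054,950 × 0.0137 = $14,452.815
Total = $6,688.383 + $2,004.405 + $14,452.815 = $23,145.603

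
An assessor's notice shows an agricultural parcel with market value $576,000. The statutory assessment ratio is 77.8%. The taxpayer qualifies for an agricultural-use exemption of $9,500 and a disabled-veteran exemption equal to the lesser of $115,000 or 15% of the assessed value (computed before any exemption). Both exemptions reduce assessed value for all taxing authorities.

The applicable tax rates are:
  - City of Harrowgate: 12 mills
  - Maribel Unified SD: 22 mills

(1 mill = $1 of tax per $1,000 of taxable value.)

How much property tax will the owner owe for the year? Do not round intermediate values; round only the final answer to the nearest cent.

$12,627.90

Assessed value = $576,000 × 0.778 = $448,128
Disabled-veteran exemption = min($115,000, 15% × $448,128) = min($115,000, $67,219.2) = $67,219.2 (percentage binds)
Taxable value = $448,128 − $9,500 − $67,219.2 = $371,408.8
City of Harrowgate: $371,408.8 × 0.012 = $4,456.9056
Maribel Unified SD: $371,408.8 × 0.022 = $8,170.9936
Total = $12,627.8992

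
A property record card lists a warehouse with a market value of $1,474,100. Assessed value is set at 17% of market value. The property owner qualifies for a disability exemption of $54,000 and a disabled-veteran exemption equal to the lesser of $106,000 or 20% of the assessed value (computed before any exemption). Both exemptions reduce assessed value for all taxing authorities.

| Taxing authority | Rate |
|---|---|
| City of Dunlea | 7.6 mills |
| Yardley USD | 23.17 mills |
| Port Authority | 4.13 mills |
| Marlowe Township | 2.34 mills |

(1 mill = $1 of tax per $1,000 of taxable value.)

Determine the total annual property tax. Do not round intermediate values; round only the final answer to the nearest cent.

Assessed value = $1,474,100 × 0.17 = $250,597
Disabled-veteran exemption = min($106,000, 20% × $250,597) = min($106,000, $50,119.4) = $50,119.4 (percentage binds)
Taxable value = $250,597 − $54,000 − $50,119.4 = $146,477.6
City of Dunlea: $146,477.6 × 0.0076 = $1,113.22976
Yardley USD: $146,477.6 × 0.02317 = $3,393.885992
Port Authority: $146,477.6 × 0.00413 = $604.952488
Marlowe Township: $146,477.6 × 0.00234 = $342.757584
Total = $5,454.825824

$5,454.83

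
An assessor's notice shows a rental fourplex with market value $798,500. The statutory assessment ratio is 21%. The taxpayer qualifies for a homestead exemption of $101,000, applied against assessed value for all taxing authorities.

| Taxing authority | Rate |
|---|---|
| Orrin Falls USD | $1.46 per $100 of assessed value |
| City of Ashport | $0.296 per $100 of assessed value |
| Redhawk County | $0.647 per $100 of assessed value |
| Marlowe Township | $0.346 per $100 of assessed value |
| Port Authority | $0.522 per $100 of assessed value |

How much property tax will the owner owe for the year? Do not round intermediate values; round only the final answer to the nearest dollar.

$2,181

Assessed value = $798,500 × 0.21 = $167,685
Taxable value = $167,685 − $101,000 = $66,685
Orrin Falls USD: $66,685 × 0.0146 = $973.601
City of Ashport: $66,685 × 0.00296 = $197.3876
Redhawk County: $66,685 × 0.00647 = $431.45195
Marlowe Township: $66,685 × 0.00346 = $230.7301
Port Authority: $66,685 × 0.00522 = $348.0957
Total = $973.601 + $197.3876 + $431.45195 + $230.7301 + $348.0957 = $2,181.26635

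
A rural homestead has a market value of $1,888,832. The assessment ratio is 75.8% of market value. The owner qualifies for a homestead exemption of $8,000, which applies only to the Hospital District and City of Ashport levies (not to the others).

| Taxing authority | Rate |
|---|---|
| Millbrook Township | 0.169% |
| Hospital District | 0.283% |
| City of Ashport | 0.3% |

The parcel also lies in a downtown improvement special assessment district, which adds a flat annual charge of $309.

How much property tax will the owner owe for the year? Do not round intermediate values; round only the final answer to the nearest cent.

Assessed value = $1,888,832 × 0.758 = $1,431,734.656
Millbrook Township: $1,431,734.656 × 0.00169 = $2,419.63156864
Hospital District: ($1,431,734.656 − $8,000) × 0.00283 = $1,423,734.656 × 0.00283 = $4,029.16907648
City of Ashport: ($1,431,734.656 − $8,000) × 0.003 = $1,423,734.656 × 0.003 = $4,271.203968
Levies subtotal = $10,720.00461312
Total = $10,720.00461312 + $309 = $11,029.00461312

$11,029.00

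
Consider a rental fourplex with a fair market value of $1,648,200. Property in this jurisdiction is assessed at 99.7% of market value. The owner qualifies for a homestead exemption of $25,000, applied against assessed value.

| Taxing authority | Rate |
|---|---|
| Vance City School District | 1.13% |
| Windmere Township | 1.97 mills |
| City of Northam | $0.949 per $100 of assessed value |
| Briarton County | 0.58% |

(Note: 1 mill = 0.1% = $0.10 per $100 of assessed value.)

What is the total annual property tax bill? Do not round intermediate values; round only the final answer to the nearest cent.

$46,217.37

Assessed value = $1,648,200 × 0.997 = $1,643,255.4
Taxable value = $1,643,255.4 − $25,000 = $1,618,255.4
Vance City School District: $1,618,255.4 × 0.0113 = $18,286.28602
Windmere Township: $1,618,255.4 × 0.00197 = $3,187.963138
City of Northam: $1,618,255.4 × 0.00949 = $15,357.243746
Briarton County: $1,618,255.4 × 0.0058 = $9,385.88132
Total = $46,217.374224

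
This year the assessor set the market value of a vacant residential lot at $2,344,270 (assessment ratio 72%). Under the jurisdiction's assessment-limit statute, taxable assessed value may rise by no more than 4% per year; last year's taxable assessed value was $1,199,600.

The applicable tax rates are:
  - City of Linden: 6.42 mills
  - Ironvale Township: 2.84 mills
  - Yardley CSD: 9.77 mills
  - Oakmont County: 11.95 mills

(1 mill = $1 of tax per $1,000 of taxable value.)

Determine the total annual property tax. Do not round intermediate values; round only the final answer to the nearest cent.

$38,650.15

Uncapped assessed value = $2,344,270 × 0.72 = $1,687,874.4
Cap limit = $1,199,600 × 1.04 = $1,247,584
Taxable assessed value = min($1,687,874.4, $1,247,584) = $1,247,584 (cap binds)
City of Linden: $1,247,584 × 0.00642 = $8,009.48928
Ironvale Township: $1,247,584 × 0.00284 = $3,543.13856
Yardley CSD: $1,247,584 × 0.00977 = $12,188.89568
Oakmont County: $1,247,584 × 0.01195 = $14,908.6288
Total = $38,650.15232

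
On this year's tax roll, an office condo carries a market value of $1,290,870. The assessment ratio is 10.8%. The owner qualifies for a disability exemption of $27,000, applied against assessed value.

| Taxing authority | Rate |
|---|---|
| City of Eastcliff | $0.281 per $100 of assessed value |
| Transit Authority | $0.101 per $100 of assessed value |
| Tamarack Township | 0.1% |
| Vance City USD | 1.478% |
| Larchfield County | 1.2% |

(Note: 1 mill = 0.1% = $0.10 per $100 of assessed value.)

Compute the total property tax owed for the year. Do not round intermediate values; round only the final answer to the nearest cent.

Assessed value = $1,290,870 × 0.108 = $139,413.96
Taxable value = $139,413.96 − $27,000 = $112,413.96
City of Eastcliff: $112,413.96 × 0.00281 = $315.8832276
Transit Authority: $112,413.96 × 0.00101 = $113.5380996
Tamarack Township: $112,413.96 × 0.001 = $112.41396
Vance City USD: $112,413.96 × 0.01478 = $1,661.4783288
Larchfield County: $112,413.96 × 0.012 = $1,348.96752
Total = $3,552.281136

$3,552.28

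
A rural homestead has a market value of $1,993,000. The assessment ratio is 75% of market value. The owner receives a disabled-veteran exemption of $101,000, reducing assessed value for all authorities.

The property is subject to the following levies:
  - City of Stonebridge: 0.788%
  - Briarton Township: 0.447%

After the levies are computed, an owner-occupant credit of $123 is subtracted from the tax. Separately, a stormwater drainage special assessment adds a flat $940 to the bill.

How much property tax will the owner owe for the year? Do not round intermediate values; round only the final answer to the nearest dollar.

$18,030

Assessed value = $1,993,000 × 0.75 = $1,494,750
Taxable value = $1,494,750 − $101,000 = $1,393,750
City of Stonebridge: $1,393,750 × 0.00788 = $10,982.75
Briarton Township: $1,393,750 × 0.00447 = $6,230.0625
Levies subtotal = $17,212.8125
After credit = $17,212.8125 − $123 = $17,089.8125
Total = $17,089.8125 + $940 = $18,029.8125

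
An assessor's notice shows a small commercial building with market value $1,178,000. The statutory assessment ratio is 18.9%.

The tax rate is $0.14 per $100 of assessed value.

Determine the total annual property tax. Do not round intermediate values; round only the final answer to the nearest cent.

$311.70

Assessed value = $1,178,000 × 0.189 = $222,642
Tax = $222,642 × 0.0014 = $311.6988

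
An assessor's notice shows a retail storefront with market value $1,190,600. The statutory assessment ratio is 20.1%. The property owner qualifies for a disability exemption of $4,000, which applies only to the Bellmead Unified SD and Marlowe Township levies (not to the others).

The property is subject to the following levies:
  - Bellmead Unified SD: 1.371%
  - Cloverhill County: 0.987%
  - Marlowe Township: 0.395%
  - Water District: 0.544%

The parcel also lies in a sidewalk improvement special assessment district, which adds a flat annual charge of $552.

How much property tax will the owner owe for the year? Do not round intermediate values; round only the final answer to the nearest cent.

$8,371.43

Assessed value = $1,190,600 × 0.201 = $239,310.6
Bellmead Unified SD: ($239,310.6 − $4,000) × 0.01371 = $235,310.6 × 0.01371 = $3,226.108326
Cloverhill County: $239,310.6 × 0.00987 = $2,361.995622
Marlowe Township: ($239,310.6 − $4,000) × 0.00395 = $235,310.6 × 0.00395 = $929.47687
Water District: $239,310.6 × 0.00544 = $1,301.849664
Levies subtotal = $7,819.430482
Total = $7,819.430482 + $552 = $8,371.430482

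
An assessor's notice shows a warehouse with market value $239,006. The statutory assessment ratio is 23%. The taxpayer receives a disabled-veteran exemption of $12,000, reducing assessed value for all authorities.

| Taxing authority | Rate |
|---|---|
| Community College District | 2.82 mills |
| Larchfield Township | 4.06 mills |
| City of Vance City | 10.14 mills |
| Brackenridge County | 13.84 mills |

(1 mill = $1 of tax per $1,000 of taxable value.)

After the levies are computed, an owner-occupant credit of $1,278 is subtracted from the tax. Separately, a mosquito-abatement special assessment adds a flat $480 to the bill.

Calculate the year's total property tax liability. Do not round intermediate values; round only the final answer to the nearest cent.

$528.10

Assessed value = $239,006 × 0.23 = $54,971.38
Taxable value = $54,971.38 − $12,000 = $42,971.38
Community College District: $42,971.38 × 0.00282 = $121.1792916
Larchfield Township: $42,971.38 × 0.00406 = $174.4638028
City of Vance City: $42,971.38 × 0.01014 = $435.7297932
Brackenridge County: $42,971.38 × 0.01384 = $594.7238992
Levies subtotal = $1,326.0967868
After credit = $1,326.0967868 − $1,278 = $48.0967868
Total = $48.0967868 + $480 = $528.0967868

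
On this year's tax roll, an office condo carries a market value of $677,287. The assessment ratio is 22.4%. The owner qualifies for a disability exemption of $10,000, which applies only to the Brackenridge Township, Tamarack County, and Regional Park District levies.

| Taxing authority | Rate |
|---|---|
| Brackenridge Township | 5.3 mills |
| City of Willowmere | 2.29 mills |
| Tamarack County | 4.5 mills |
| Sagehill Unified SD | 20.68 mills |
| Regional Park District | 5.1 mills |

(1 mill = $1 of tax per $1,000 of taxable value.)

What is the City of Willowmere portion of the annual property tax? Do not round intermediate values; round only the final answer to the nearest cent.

$347.42

Assessed value = $677,287 × 0.224 = $151,712.288
City of Willowmere taxable value = $151,712.288 (exemption does not apply)
City of Willowmere levy = $151,712.288 × 0.00229 = $347.42113952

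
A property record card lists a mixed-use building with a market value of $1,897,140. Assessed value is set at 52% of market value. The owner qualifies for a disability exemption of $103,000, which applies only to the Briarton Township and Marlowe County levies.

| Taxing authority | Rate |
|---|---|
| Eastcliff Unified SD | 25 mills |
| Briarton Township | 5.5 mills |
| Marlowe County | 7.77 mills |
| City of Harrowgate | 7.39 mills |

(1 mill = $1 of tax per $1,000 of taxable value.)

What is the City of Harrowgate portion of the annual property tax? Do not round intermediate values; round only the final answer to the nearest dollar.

Assessed value = $1,897,140 × 0.52 = $986,512.8
City of Harrowgate taxable value = $986,512.8 (exemption does not apply)
City of Harrowgate levy = $986,512.8 × 0.00739 = $7,290.329592

$7,290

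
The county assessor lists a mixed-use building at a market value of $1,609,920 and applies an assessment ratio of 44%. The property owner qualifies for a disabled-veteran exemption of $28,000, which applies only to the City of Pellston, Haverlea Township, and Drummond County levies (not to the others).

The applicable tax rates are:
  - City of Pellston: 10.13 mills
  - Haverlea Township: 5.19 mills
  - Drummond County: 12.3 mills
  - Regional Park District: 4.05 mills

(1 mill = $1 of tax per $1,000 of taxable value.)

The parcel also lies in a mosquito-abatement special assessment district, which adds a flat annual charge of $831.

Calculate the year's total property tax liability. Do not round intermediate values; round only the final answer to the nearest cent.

Assessed value = $1,609,920 × 0.44 = $708,364.8
City of Pellston: ($708,364.8 − $28,000) × 0.01013 = $680,364.8 × 0.01013 = $6,892.095424
Haverlea Township: ($708,364.8 − $28,000) × 0.00519 = $680,364.8 × 0.00519 = $3,531.093312
Drummond County: ($708,364.8 − $28,000) × 0.0123 = $680,364.8 × 0.0123 = $8,368.48704
Regional Park District: $708,364.8 × 0.00405 = $2,868.87744
Levies subtotal = $21,660.553216
Total = $21,660.553216 + $831 = $22,491.553216

$22,491.55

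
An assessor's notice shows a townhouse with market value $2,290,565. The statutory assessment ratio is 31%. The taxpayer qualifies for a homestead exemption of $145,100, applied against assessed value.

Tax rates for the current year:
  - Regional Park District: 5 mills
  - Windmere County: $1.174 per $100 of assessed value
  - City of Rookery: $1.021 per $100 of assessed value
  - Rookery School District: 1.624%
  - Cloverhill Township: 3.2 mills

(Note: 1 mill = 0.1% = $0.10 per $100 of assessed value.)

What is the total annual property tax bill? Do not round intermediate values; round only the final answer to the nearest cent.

Assessed value = $2,290,565 × 0.31 = $710,075.15
Taxable value = $710,075.15 − $145,100 = $564,975.15
Regional Park District: $564,975.15 × 0.005 = $2,824.87575
Windmere County: $564,975.15 × 0.01174 = $6,632.808261
City of Rookery: $564,975.15 × 0.01021 = $5,768.3962815
Rookery School District: $564,975.15 × 0.01624 = $9,175.196436
Cloverhill Township: $564,975.15 × 0.0032 = $1,807.92048
Total = $26,209.1972085

$26,209.20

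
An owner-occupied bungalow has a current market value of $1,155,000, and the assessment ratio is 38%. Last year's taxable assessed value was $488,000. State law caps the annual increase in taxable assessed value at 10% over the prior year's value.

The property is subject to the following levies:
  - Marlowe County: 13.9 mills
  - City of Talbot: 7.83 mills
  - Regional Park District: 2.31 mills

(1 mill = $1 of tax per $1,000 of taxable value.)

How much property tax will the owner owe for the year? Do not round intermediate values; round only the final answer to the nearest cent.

Uncapped assessed value = $1,155,000 × 0.38 = $438,900
Cap limit = $488,000 × 1.1 = $536,800
Taxable assessed value = min($438,900, $536,800) = $438,900 (cap does not bind)
Marlowe County: $438,900 × 0.0139 = $6,100.71
City of Talbot: $438,900 × 0.00783 = $3,436.587
Regional Park District: $438,900 × 0.00231 = $1,013.859
Total = $10,551.156

$10,551.16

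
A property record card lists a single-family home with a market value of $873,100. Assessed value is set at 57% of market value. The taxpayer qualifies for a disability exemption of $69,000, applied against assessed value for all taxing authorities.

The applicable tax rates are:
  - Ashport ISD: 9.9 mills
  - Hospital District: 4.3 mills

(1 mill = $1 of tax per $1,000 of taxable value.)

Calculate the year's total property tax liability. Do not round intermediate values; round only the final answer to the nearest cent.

$6,087.07

Assessed value = $873,100 × 0.57 = $497,667
Taxable value = $497,667 − $69,000 = $428,667
Ashport ISD: $428,667 × 0.0099 = $4,243.8033
Hospital District: $428,667 × 0.0043 = $1,843.2681
Total = $4,243.8033 + $1,843.2681 = $6,087.0714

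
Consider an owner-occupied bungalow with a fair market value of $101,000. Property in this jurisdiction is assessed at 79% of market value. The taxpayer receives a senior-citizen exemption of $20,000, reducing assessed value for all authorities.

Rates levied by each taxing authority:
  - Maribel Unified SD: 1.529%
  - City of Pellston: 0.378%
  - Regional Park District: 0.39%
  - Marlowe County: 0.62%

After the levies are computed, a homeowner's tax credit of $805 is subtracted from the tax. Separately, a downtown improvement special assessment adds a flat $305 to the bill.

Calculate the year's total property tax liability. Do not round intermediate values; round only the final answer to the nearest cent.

$1,244.07

Assessed value = $101,000 × 0.79 = $79,790
Taxable value = $79,790 − $20,000 = $59,790
Maribel Unified SD: $59,790 × 0.01529 = $914.1891
City of Pellston: $59,790 × 0.00378 = $226.0062
Regional Park District: $59,790 × 0.0039 = $233.181
Marlowe County: $59,790 × 0.0062 = $370.698
Levies subtotal = $1,744.0743
After credit = $1,744.0743 − $805 = $939.0743
Total = $939.0743 + $305 = $1,244.0743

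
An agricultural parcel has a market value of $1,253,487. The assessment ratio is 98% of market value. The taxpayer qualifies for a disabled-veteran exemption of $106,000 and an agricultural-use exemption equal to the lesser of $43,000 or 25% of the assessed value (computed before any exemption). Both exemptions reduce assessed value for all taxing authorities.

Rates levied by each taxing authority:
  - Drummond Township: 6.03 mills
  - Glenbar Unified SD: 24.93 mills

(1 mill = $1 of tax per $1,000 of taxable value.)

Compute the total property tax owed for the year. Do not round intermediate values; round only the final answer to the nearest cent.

$33,418.76

Assessed value = $1,253,487 × 0.98 = $1,228,417.26
Agricultural-use exemption = min($43,000, 25% × $1,228,417.26) = min($43,000, $307,104.315) = $43,000 (dollar cap binds)
Taxable value = $1,228,417.26 − $106,000 − $43,000 = $1,079,417.26
Drummond Township: $1,079,417.26 × 0.00603 = $6,508.8860778
Glenbar Unified SD: $1,079,417.26 × 0.02493 = $26,909.8722918
Total = $33,418.7583696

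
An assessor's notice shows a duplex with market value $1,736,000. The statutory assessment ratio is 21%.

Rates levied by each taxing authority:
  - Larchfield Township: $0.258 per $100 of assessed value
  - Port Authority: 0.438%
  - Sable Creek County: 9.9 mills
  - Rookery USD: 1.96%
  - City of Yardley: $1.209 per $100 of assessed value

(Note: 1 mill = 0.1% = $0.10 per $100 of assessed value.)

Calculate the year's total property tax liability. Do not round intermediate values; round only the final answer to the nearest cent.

$17,699.39

Assessed value = $1,736,000 × 0.21 = $364,560
Larchfield Township: $364,560 × 0.00258 = $940.5648
Port Authority: $364,560 × 0.00438 = $1,596.7728
Sable Creek County: $364,560 × 0.0099 = $3,609.144
Rookery USD: $364,560 × 0.0196 = $7,145.376
City of Yardley: $364,560 × 0.01209 = $4,407.5304
Total = $17,699.388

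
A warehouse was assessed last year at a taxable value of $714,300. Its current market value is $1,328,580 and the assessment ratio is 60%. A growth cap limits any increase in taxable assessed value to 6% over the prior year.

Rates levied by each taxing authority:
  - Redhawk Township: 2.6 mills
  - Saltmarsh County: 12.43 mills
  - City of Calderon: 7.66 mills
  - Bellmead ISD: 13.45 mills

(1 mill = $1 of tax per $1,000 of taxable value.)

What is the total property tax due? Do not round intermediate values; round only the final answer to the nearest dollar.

Uncapped assessed value = $1,328,580 × 0.6 = $797,148
Cap limit = $714,300 × 1.06 = $757,158
Taxable assessed value = min($797,148, $757,158) = $757,158 (cap binds)
Redhawk Township: $757,158 × 0.0026 = $1,968.6108
Saltmarsh County: $757,158 × 0.01243 = $9,411.47394
City of Calderon: $757,158 × 0.00766 = $5,799.83028
Bellmead ISD: $757,158 × 0.01345 = $10,183.7751
Total = $27,363.69012

$27,364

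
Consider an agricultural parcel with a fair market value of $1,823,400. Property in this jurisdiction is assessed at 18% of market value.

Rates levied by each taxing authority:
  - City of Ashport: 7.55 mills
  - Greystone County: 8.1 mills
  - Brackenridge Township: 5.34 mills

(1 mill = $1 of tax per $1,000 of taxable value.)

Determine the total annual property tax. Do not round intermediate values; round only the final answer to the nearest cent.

Assessed value = $1,823,400 × 0.18 = $328,212
City of Ashport: $328,212 × 0.00755 = $2,478.0006
Greystone County: $328,212 × 0.0081 = $2,658.5172
Brackenridge Township: $328,212 × 0.00534 = $1,752.65208
Total = $2,478.0006 + $2,658.5172 + $1,752.65208 = $6,889.16988

$6,889.17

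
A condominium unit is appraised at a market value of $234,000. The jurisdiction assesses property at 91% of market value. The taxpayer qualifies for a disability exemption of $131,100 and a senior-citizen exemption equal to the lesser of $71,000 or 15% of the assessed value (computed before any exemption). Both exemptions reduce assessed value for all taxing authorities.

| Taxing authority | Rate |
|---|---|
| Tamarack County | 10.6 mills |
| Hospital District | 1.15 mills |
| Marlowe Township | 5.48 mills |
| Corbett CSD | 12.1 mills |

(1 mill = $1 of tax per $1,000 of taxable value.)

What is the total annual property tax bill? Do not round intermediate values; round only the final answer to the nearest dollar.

Assessed value = $234,000 × 0.91 = $212,940
Senior-citizen exemption = min($71,000, 15% × $212,940) = min($71,000, $31,941) = $31,941 (percentage binds)
Taxable value = $212,940 − $131,100 − $31,941 = $49,899
Tamarack County: $49,899 × 0.0106 = $528.9294
Hospital District: $49,899 × 0.00115 = $57.38385
Marlowe Township: $49,899 × 0.00548 = $273.44652
Corbett CSD: $49,899 × 0.0121 = $603.7779
Total = $1,463.53767

$1,464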